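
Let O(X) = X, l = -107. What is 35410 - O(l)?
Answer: 35517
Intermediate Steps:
35410 - O(l) = 35410 - 1*(-107) = 35410 + 107 = 35517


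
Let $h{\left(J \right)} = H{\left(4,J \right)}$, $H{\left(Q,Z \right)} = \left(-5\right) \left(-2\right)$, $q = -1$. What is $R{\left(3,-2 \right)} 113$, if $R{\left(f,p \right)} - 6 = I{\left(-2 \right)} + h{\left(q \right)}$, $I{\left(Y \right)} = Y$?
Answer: $1582$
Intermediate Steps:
$H{\left(Q,Z \right)} = 10$
$h{\left(J \right)} = 10$
$R{\left(f,p \right)} = 14$ ($R{\left(f,p \right)} = 6 + \left(-2 + 10\right) = 6 + 8 = 14$)
$R{\left(3,-2 \right)} 113 = 14 \cdot 113 = 1582$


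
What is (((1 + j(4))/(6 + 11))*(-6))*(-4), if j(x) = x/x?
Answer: 48/17 ≈ 2.8235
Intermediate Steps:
j(x) = 1
(((1 + j(4))/(6 + 11))*(-6))*(-4) = (((1 + 1)/(6 + 11))*(-6))*(-4) = ((2/17)*(-6))*(-4) = -12/17*(-4) = 48/17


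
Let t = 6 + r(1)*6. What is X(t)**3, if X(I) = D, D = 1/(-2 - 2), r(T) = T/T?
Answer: -1/64 ≈ -0.015625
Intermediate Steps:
r(T) = 1
D = -1/4 (D = 1/(-4) = -1/4 ≈ -0.25000)
t = 12 (t = 6 + 1*6 = 6 + 6 = 12)
X(I) = -1/4
X(t)**3 = (-1/4)**3 = -1/64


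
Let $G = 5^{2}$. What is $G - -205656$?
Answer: $205681$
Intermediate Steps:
$G = 25$
$G - -205656 = 25 - -205656 = 25 + 205656 = 205681$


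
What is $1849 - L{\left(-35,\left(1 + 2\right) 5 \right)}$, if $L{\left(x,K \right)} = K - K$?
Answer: $1849$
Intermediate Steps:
$L{\left(x,K \right)} = 0$
$1849 - L{\left(-35,\left(1 + 2\right) 5 \right)} = 1849 - 0 = 1849 + 0 = 1849$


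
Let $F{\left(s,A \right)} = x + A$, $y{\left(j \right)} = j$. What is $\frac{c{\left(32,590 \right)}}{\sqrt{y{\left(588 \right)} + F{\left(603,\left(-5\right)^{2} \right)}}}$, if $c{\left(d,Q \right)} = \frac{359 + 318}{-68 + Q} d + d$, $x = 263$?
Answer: $\frac{9592 \sqrt{219}}{57159} \approx 2.4834$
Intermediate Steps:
$c{\left(d,Q \right)} = d + \frac{677 d}{-68 + Q}$ ($c{\left(d,Q \right)} = \frac{677}{-68 + Q} d + d = \frac{677 d}{-68 + Q} + d = d + \frac{677 d}{-68 + Q}$)
$F{\left(s,A \right)} = 263 + A$
$\frac{c{\left(32,590 \right)}}{\sqrt{y{\left(588 \right)} + F{\left(603,\left(-5\right)^{2} \right)}}} = \frac{32 \frac{1}{-68 + 590} \left(609 + 590\right)}{\sqrt{588 + \left(263 + \left(-5\right)^{2}\right)}} = \frac{32 \cdot \frac{1}{522} \cdot 1199}{\sqrt{588 + \left(263 + 25\right)}} = \frac{32 \cdot \frac{1}{522} \cdot 1199}{\sqrt{588 + 288}} = \frac{19184}{261 \sqrt{876}} = \frac{19184}{261 \cdot 2 \sqrt{219}} = \frac{19184 \frac{\sqrt{219}}{438}}{261} = \frac{9592 \sqrt{219}}{57159}$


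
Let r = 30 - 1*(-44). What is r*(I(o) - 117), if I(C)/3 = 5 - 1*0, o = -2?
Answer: -7548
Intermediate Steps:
I(C) = 15 (I(C) = 3*(5 - 1*0) = 3*(5 + 0) = 3*5 = 15)
r = 74 (r = 30 + 44 = 74)
r*(I(o) - 117) = 74*(15 - 117) = 74*(-102) = -7548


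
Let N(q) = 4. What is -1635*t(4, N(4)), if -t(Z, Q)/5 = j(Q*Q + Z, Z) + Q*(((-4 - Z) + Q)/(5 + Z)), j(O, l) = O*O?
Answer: 9766400/3 ≈ 3.2555e+6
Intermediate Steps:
j(O, l) = O**2
t(Z, Q) = -5*(Z + Q**2)**2 - 5*Q*(-4 + Q - Z)/(5 + Z) (t(Z, Q) = -5*((Q*Q + Z)**2 + Q*(((-4 - Z) + Q)/(5 + Z))) = -5*((Q**2 + Z)**2 + Q*((-4 + Q - Z)/(5 + Z))) = -5*((Z + Q**2)**2 + Q*((-4 + Q - Z)/(5 + Z))) = -5*((Z + Q**2)**2 + Q*(-4 + Q - Z)/(5 + Z)) = -5*(Z + Q**2)**2 - 5*Q*(-4 + Q - Z)/(5 + Z))
-1635*t(4, N(4)) = -8175*(-1*4**2 - 5*(4 + 4**2)**2 + 4*4 + 4*4 - 1*4*(4 + 4**2)**2)/(5 + 4) = -8175*(-1*16 - 5*(4 + 16)**2 + 16 + 16 - 1*4*(4 + 16)**2)/9 = -8175*(-16 - 5*20**2 + 16 + 16 - 1*4*20**2)/9 = -8175*(-16 - 5*400 + 16 + 16 - 1*4*400)/9 = -8175*(-16 - 2000 + 16 + 16 - 1600)/9 = -8175*(-3584)/9 = -1635*(-17920/9) = 9766400/3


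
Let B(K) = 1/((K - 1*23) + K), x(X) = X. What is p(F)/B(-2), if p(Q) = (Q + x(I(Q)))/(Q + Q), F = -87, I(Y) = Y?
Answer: -27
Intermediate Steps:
p(Q) = 1 (p(Q) = (Q + Q)/(Q + Q) = (2*Q)/((2*Q)) = (2*Q)*(1/(2*Q)) = 1)
B(K) = 1/(-23 + 2*K) (B(K) = 1/((K - 23) + K) = 1/((-23 + K) + K) = 1/(-23 + 2*K))
p(F)/B(-2) = 1/1/(-23 + 2*(-2)) = 1/1/(-23 - 4) = 1/1/(-27) = 1/(-1/27) = 1*(-27) = -27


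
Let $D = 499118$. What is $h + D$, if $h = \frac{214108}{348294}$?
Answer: $\frac{86920009400}{174147} \approx 4.9912 \cdot 10^{5}$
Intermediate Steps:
$h = \frac{107054}{174147}$ ($h = 214108 \cdot \frac{1}{348294} = \frac{107054}{174147} \approx 0.61473$)
$h + D = \frac{107054}{174147} + 499118 = \frac{86920009400}{174147}$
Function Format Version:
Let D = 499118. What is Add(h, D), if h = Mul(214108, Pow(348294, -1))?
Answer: Rational(86920009400, 174147) ≈ 4.9912e+5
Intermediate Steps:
h = Rational(107054, 174147) (h = Mul(214108, Rational(1, 348294)) = Rational(107054, 174147) ≈ 0.61473)
Add(h, D) = Add(Rational(107054, 174147), 499118) = Rational(86920009400, 174147)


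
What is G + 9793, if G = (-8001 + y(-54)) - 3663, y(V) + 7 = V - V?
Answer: -1878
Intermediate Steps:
y(V) = -7 (y(V) = -7 + (V - V) = -7 + 0 = -7)
G = -11671 (G = (-8001 - 7) - 3663 = -8008 - 3663 = -11671)
G + 9793 = -11671 + 9793 = -1878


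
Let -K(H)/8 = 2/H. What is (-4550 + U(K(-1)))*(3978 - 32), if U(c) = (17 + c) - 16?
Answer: -17887218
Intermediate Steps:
K(H) = -16/H
U(c) = 1 + c
(-4550 + U(K(-1)))*(3978 - 32) = (-4550 + (1 - 16/(-1)))*(3978 - 32) = (-4550 + (1 - 16*(-1)))*3946 = (-4550 + (1 + 16))*3946 = (-4550 + 17)*3946 = -4533*3946 = -17887218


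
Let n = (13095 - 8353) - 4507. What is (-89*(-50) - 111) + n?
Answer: 4574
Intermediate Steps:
n = 235 (n = 4742 - 4507 = 235)
(-89*(-50) - 111) + n = (-89*(-50) - 111) + 235 = (4450 - 111) + 235 = 4339 + 235 = 4574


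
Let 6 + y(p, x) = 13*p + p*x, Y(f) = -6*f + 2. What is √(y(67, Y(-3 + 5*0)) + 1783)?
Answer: 2*√997 ≈ 63.151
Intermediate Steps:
Y(f) = 2 - 6*f
y(p, x) = -6 + 13*p + p*x (y(p, x) = -6 + (13*p + p*x) = -6 + 13*p + p*x)
√(y(67, Y(-3 + 5*0)) + 1783) = √((-6 + 13*67 + 67*(2 - 6*(-3 + 5*0))) + 1783) = √((-6 + 871 + 67*(2 - 6*(-3 + 0))) + 1783) = √((-6 + 871 + 67*(2 - 6*(-3))) + 1783) = √((-6 + 871 + 67*(2 + 18)) + 1783) = √((-6 + 871 + 67*20) + 1783) = √((-6 + 871 + 1340) + 1783) = √(2205 + 1783) = √3988 = 2*√997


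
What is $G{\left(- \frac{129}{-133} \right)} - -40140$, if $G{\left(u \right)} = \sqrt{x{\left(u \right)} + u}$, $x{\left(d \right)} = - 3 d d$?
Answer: $40140 + \frac{i \sqrt{32766}}{133} \approx 40140.0 + 1.361 i$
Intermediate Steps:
$x{\left(d \right)} = - 3 d^{2}$
$G{\left(u \right)} = \sqrt{u - 3 u^{2}}$ ($G{\left(u \right)} = \sqrt{- 3 u^{2} + u} = \sqrt{u - 3 u^{2}}$)
$G{\left(- \frac{129}{-133} \right)} - -40140 = \sqrt{- \frac{129}{-133} \left(1 - 3 \left(- \frac{129}{-133}\right)\right)} - -40140 = \sqrt{\left(-129\right) \left(- \frac{1}{133}\right) \left(1 - 3 \left(\left(-129\right) \left(- \frac{1}{133}\right)\right)\right)} + 40140 = \sqrt{\frac{129 \left(1 - \frac{387}{133}\right)}{133}} + 40140 = \sqrt{\frac{129}{133} \left(- \frac{254}{133}\right)} + 40140 = \sqrt{- \frac{32766}{17689}} + 40140 = \frac{i \sqrt{32766}}{133} + 40140 = 40140 + \frac{i \sqrt{32766}}{133}$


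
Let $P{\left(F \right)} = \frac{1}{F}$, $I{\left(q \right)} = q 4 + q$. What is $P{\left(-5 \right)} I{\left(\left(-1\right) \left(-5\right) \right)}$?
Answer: $-5$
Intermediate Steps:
$I{\left(q \right)} = 5 q$ ($I{\left(q \right)} = 4 q + q = 5 q$)
$P{\left(-5 \right)} I{\left(\left(-1\right) \left(-5\right) \right)} = \frac{5 \left(\left(-1\right) \left(-5\right)\right)}{-5} = - \frac{5 \cdot 5}{5} = \left(- \frac{1}{5}\right) 25 = -5$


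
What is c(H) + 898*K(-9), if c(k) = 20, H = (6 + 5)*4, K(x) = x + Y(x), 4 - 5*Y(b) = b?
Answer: -28636/5 ≈ -5727.2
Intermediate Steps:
Y(b) = ⅘ - b/5
K(x) = ⅘ + 4*x/5 (K(x) = x + (⅘ - x/5) = ⅘ + 4*x/5)
H = 44 (H = 11*4 = 44)
c(H) + 898*K(-9) = 20 + 898*(⅘ + (⅘)*(-9)) = 20 + 898*(⅘ - 36/5) = 20 + 898*(-32/5) = 20 - 28736/5 = -28636/5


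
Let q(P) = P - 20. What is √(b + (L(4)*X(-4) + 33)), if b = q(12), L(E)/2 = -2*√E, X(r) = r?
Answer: √57 ≈ 7.5498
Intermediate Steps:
q(P) = -20 + P
L(E) = -4*√E (L(E) = 2*(-2*√E) = -4*√E)
b = -8 (b = -20 + 12 = -8)
√(b + (L(4)*X(-4) + 33)) = √(-8 + (-4*√4*(-4) + 33)) = √(-8 + (-4*2*(-4) + 33)) = √(-8 + (-8*(-4) + 33)) = √(-8 + (32 + 33)) = √(-8 + 65) = √57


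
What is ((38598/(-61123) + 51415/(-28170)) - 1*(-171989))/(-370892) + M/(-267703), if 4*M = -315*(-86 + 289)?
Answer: -13813297068444888901/34191819209638672632 ≈ -0.40399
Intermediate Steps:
M = -63945/4 (M = (-315*(-86 + 289))/4 = (-315*203)/4 = (¼)*(-63945) = -63945/4 ≈ -15986.)
((38598/(-61123) + 51415/(-28170)) - 1*(-171989))/(-370892) + M/(-267703) = ((38598/(-61123) + 51415/(-28170)) - 1*(-171989))/(-370892) - 63945/4/(-267703) = ((38598*(-1/61123) + 51415*(-1/28170)) + 171989)*(-1/370892) - 63945/4*(-1/267703) = ((-38598/61123 - 10283/5634) + 171989)*(-1/370892) + 63945/1070812 = (-845988941/344366982 + 171989)*(-1/370892) + 63945/1070812 = (59226486878257/344366982)*(-1/370892) + 63945/1070812 = -59226486878257/127722958687944 + 63945/1070812 = -13813297068444888901/34191819209638672632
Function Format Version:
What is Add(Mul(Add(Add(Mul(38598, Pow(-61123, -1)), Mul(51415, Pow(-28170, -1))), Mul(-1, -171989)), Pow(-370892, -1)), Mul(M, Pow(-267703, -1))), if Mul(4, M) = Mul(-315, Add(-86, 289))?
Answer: Rational(-13813297068444888901, 34191819209638672632) ≈ -0.40399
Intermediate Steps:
M = Rational(-63945, 4) (M = Mul(Rational(1, 4), Mul(-315, Add(-86, 289))) = Mul(Rational(1, 4), Mul(-315, 203)) = Mul(Rational(1, 4), -63945) = Rational(-63945, 4) ≈ -15986.)
Add(Mul(Add(Add(Mul(38598, Pow(-61123, -1)), Mul(51415, Pow(-28170, -1))), Mul(-1, -171989)), Pow(-370892, -1)), Mul(M, Pow(-267703, -1))) = Add(Mul(Add(Add(Mul(38598, Pow(-61123, -1)), Mul(51415, Pow(-28170, -1))), Mul(-1, -171989)), Pow(-370892, -1)), Mul(Rational(-63945, 4), Pow(-267703, -1))) = Add(Mul(Add(Add(Mul(38598, Rational(-1, 61123)), Mul(51415, Rational(-1, 28170))), 171989), Rational(-1, 370892)), Mul(Rational(-63945, 4), Rational(-1, 267703))) = Add(Mul(Add(Add(Rational(-38598, 61123), Rational(-10283, 5634)), 171989), Rational(-1, 370892)), Rational(63945, 1070812)) = Add(Mul(Add(Rational(-845988941, 344366982), 171989), Rational(-1, 370892)), Rational(63945, 1070812)) = Add(Mul(Rational(59226486878257, 344366982), Rational(-1, 370892)), Rational(63945, 1070812)) = Add(Rational(-59226486878257, 127722958687944), Rational(63945, 1070812)) = Rational(-13813297068444888901, 34191819209638672632)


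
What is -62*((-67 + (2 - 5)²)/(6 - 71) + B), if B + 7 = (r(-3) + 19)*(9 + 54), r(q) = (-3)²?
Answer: -7084306/65 ≈ -1.0899e+5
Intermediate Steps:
r(q) = 9
B = 1757 (B = -7 + (9 + 19)*(9 + 54) = -7 + 28*63 = -7 + 1764 = 1757)
-62*((-67 + (2 - 5)²)/(6 - 71) + B) = -62*((-67 + (2 - 5)²)/(6 - 71) + 1757) = -62*((-67 + (-3)²)/(-65) + 1757) = -62*((-67 + 9)*(-1/65) + 1757) = -62*(-58*(-1/65) + 1757) = -62*(58/65 + 1757) = -62*114263/65 = -7084306/65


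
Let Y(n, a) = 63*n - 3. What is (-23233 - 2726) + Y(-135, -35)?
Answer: -34467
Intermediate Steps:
Y(n, a) = -3 + 63*n
(-23233 - 2726) + Y(-135, -35) = (-23233 - 2726) + (-3 + 63*(-135)) = -25959 + (-3 - 8505) = -25959 - 8508 = -34467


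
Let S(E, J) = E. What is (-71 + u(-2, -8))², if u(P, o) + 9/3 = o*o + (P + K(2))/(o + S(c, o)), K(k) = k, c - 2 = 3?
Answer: 100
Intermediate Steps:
c = 5 (c = 2 + 3 = 5)
u(P, o) = -3 + o² + (2 + P)/(5 + o) (u(P, o) = -3 + (o*o + (P + 2)/(o + 5)) = -3 + (o² + (2 + P)/(5 + o)) = -3 + o² + (2 + P)/(5 + o))
(-71 + u(-2, -8))² = (-71 + (-13 - 2 + (-8)³ - 3*(-8) + 5*(-8)²)/(5 - 8))² = (-71 + (-13 - 2 - 512 + 24 + 5*64)/(-3))² = (-71 - (-13 - 2 - 512 + 24 + 320)/3)² = (-71 - ⅓*(-183))² = (-71 + 61)² = (-10)² = 100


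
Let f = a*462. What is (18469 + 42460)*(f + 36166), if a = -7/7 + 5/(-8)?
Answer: 8631263069/4 ≈ 2.1578e+9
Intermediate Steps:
a = -13/8 (a = -7*1/7 + 5*(-1/8) = -1 - 5/8 = -13/8 ≈ -1.6250)
f = -3003/4 (f = -13/8*462 = -3003/4 ≈ -750.75)
(18469 + 42460)*(f + 36166) = (18469 + 42460)*(-3003/4 + 36166) = 60929*(141661/4) = 8631263069/4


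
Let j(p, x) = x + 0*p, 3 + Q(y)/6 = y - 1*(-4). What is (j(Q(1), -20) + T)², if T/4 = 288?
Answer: 1281424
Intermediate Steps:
Q(y) = 6 + 6*y (Q(y) = -18 + 6*(y - 1*(-4)) = -18 + 6*(y + 4) = -18 + 6*(4 + y) = -18 + (24 + 6*y) = 6 + 6*y)
T = 1152 (T = 4*288 = 1152)
j(p, x) = x (j(p, x) = x + 0 = x)
(j(Q(1), -20) + T)² = (-20 + 1152)² = 1132² = 1281424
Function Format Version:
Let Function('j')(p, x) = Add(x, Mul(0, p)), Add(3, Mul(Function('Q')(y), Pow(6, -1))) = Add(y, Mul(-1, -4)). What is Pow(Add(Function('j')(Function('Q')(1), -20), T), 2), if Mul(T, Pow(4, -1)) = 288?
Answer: 1281424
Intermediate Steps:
Function('Q')(y) = Add(6, Mul(6, y)) (Function('Q')(y) = Add(-18, Mul(6, Add(y, Mul(-1, -4)))) = Add(-18, Mul(6, Add(y, 4))) = Add(-18, Mul(6, Add(4, y))) = Add(-18, Add(24, Mul(6, y))) = Add(6, Mul(6, y)))
T = 1152 (T = Mul(4, 288) = 1152)
Function('j')(p, x) = x (Function('j')(p, x) = Add(x, 0) = x)
Pow(Add(Function('j')(Function('Q')(1), -20), T), 2) = Pow(Add(-20, 1152), 2) = Pow(1132, 2) = 1281424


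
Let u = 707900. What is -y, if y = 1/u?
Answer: -1/707900 ≈ -1.4126e-6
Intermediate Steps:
y = 1/707900 ≈ 1.4126e-6
-y = -1*1/707900 = -1/707900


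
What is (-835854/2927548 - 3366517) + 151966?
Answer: -4705376593401/1463774 ≈ -3.2146e+6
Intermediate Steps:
(-835854/2927548 - 3366517) + 151966 = (-835854*1/2927548 - 3366517) + 151966 = (-417927/1463774 - 3366517) + 151966 = -4927820473085/1463774 + 151966 = -4705376593401/1463774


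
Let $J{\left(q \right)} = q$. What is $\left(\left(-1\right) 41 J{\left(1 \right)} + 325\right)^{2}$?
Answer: $80656$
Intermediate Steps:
$\left(\left(-1\right) 41 J{\left(1 \right)} + 325\right)^{2} = \left(\left(-1\right) 41 \cdot 1 + 325\right)^{2} = \left(\left(-41\right) 1 + 325\right)^{2} = \left(-41 + 325\right)^{2} = 284^{2} = 80656$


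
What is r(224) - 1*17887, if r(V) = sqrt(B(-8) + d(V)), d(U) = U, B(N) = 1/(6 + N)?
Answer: -17887 + sqrt(894)/2 ≈ -17872.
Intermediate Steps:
r(V) = sqrt(-1/2 + V) (r(V) = sqrt(1/(6 - 8) + V) = sqrt(1/(-2) + V) = sqrt(-1/2 + V))
r(224) - 1*17887 = sqrt(-2 + 4*224)/2 - 1*17887 = sqrt(-2 + 896)/2 - 17887 = sqrt(894)/2 - 17887 = -17887 + sqrt(894)/2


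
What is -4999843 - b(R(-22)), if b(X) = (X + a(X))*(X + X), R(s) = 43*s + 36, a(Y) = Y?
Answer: -8312243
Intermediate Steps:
R(s) = 36 + 43*s
b(X) = 4*X² (b(X) = (X + X)*(X + X) = (2*X)*(2*X) = 4*X²)
-4999843 - b(R(-22)) = -4999843 - 4*(36 + 43*(-22))² = -4999843 - 4*(36 - 946)² = -4999843 - 4*(-910)² = -4999843 - 4*828100 = -4999843 - 1*3312400 = -4999843 - 3312400 = -8312243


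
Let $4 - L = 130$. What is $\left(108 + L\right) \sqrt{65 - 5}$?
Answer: $- 36 \sqrt{15} \approx -139.43$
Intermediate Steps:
$L = -126$ ($L = 4 - 130 = -126$)
$\left(108 + L\right) \sqrt{65 - 5} = \left(108 - 126\right) \sqrt{65 - 5} = - 18 \sqrt{60} = - 18 \cdot 2 \sqrt{15} = - 36 \sqrt{15}$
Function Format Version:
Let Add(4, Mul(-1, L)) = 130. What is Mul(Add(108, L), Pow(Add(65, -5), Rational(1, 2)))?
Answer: Mul(-36, Pow(15, Rational(1, 2))) ≈ -139.43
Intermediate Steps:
L = -126 (L = Add(4, Mul(-1, 130)) = Add(4, -130) = -126)
Mul(Add(108, L), Pow(Add(65, -5), Rational(1, 2))) = Mul(Add(108, -126), Pow(Add(65, -5), Rational(1, 2))) = Mul(-18, Pow(60, Rational(1, 2))) = Mul(-18, Mul(2, Pow(15, Rational(1, 2)))) = Mul(-36, Pow(15, Rational(1, 2)))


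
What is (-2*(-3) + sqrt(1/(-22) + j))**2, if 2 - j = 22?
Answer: 351/22 + 126*I*sqrt(22)/11 ≈ 15.955 + 53.727*I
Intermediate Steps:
j = -20 (j = 2 - 1*22 = 2 - 22 = -20)
(-2*(-3) + sqrt(1/(-22) + j))**2 = (-2*(-3) + sqrt(1/(-22) - 20))**2 = (6 + sqrt(-1/22 - 20))**2 = (6 + sqrt(-441/22))**2 = (6 + 21*I*sqrt(22)/22)**2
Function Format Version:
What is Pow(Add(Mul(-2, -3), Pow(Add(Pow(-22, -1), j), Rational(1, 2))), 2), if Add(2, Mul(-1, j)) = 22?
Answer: Add(Rational(351, 22), Mul(Rational(126, 11), I, Pow(22, Rational(1, 2)))) ≈ Add(15.955, Mul(53.727, I))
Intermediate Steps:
j = -20 (j = Add(2, Mul(-1, 22)) = Add(2, -22) = -20)
Pow(Add(Mul(-2, -3), Pow(Add(Pow(-22, -1), j), Rational(1, 2))), 2) = Pow(Add(Mul(-2, -3), Pow(Add(Pow(-22, -1), -20), Rational(1, 2))), 2) = Pow(Add(6, Pow(Add(Rational(-1, 22), -20), Rational(1, 2))), 2) = Pow(Add(6, Pow(Rational(-441, 22), Rational(1, 2))), 2) = Pow(Add(6, Mul(Rational(21, 22), I, Pow(22, Rational(1, 2)))), 2)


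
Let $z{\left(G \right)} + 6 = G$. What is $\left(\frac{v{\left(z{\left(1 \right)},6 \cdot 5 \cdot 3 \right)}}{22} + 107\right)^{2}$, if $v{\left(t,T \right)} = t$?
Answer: $\frac{5517801}{484} \approx 11400.0$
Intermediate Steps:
$z{\left(G \right)} = -6 + G$
$\left(\frac{v{\left(z{\left(1 \right)},6 \cdot 5 \cdot 3 \right)}}{22} + 107\right)^{2} = \left(\frac{-6 + 1}{22} + 107\right)^{2} = \left(\left(-5\right) \frac{1}{22} + 107\right)^{2} = \left(- \frac{5}{22} + 107\right)^{2} = \left(\frac{2349}{22}\right)^{2} = \frac{5517801}{484}$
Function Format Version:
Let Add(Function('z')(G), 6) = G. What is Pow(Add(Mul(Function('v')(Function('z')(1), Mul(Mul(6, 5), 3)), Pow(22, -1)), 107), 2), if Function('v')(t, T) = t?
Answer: Rational(5517801, 484) ≈ 11400.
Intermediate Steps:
Function('z')(G) = Add(-6, G)
Pow(Add(Mul(Function('v')(Function('z')(1), Mul(Mul(6, 5), 3)), Pow(22, -1)), 107), 2) = Pow(Add(Mul(Add(-6, 1), Pow(22, -1)), 107), 2) = Pow(Add(Mul(-5, Rational(1, 22)), 107), 2) = Pow(Add(Rational(-5, 22), 107), 2) = Pow(Rational(2349, 22), 2) = Rational(5517801, 484)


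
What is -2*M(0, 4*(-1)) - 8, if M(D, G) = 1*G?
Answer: 0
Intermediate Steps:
M(D, G) = G
-2*M(0, 4*(-1)) - 8 = -8*(-1) - 8 = -2*(-4) - 8 = 8 - 8 = 0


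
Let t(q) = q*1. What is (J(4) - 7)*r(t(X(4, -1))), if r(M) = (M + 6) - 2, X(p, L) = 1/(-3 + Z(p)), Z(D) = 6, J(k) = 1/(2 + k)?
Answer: -533/18 ≈ -29.611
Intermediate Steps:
X(p, L) = ⅓ (X(p, L) = 1/(-3 + 6) = 1/3 = ⅓)
t(q) = q
r(M) = 4 + M (r(M) = (6 + M) - 2 = 4 + M)
(J(4) - 7)*r(t(X(4, -1))) = (1/(2 + 4) - 7)*(4 + ⅓) = (1/6 - 7)*(13/3) = (⅙ - 7)*(13/3) = -41/6*13/3 = -533/18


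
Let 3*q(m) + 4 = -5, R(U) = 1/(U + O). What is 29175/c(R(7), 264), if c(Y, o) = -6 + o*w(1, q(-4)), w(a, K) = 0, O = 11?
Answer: -9725/2 ≈ -4862.5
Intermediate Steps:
R(U) = 1/(11 + U) (R(U) = 1/(U + 11) = 1/(11 + U))
q(m) = -3 (q(m) = -4/3 + (1/3)*(-5) = -4/3 - 5/3 = -3)
c(Y, o) = -6 (c(Y, o) = -6 + o*0 = -6 + 0 = -6)
29175/c(R(7), 264) = 29175/(-6) = 29175*(-1/6) = -9725/2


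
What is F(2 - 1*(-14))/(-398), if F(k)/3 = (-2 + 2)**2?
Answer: 0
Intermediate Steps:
F(k) = 0 (F(k) = 3*(-2 + 2)**2 = 3*0**2 = 3*0 = 0)
F(2 - 1*(-14))/(-398) = 0/(-398) = 0*(-1/398) = 0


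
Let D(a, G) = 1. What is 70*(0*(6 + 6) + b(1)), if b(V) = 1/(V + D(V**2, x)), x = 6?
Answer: 35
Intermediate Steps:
b(V) = 1/(1 + V) (b(V) = 1/(V + 1) = 1/(1 + V))
70*(0*(6 + 6) + b(1)) = 70*(0*(6 + 6) + 1/(1 + 1)) = 70*(0*12 + 1/2) = 70*(0 + 1/2) = 70*(1/2) = 35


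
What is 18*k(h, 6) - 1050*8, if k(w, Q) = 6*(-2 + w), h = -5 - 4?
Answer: -9588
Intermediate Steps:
h = -9
k(w, Q) = -12 + 6*w
18*k(h, 6) - 1050*8 = 18*(-12 + 6*(-9)) - 1050*8 = 18*(-12 - 54) - 50*168 = 18*(-66) - 8400 = -1188 - 8400 = -9588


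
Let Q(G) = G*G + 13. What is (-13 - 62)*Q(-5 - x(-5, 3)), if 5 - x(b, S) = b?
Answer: -17850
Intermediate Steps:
x(b, S) = 5 - b
Q(G) = 13 + G² (Q(G) = G² + 13 = 13 + G²)
(-13 - 62)*Q(-5 - x(-5, 3)) = (-13 - 62)*(13 + (-5 - (5 - 1*(-5)))²) = -75*(13 + (-5 - (5 + 5))²) = -75*(13 + (-5 - 1*10)²) = -75*(13 + (-5 - 10)²) = -75*(13 + (-15)²) = -75*(13 + 225) = -75*238 = -17850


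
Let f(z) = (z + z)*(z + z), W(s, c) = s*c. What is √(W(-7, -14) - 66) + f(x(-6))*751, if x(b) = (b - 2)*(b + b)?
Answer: 27684864 + 4*√2 ≈ 2.7685e+7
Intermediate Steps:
W(s, c) = c*s
x(b) = 2*b*(-2 + b) (x(b) = (-2 + b)*(2*b) = 2*b*(-2 + b))
f(z) = 4*z² (f(z) = (2*z)*(2*z) = 4*z²)
√(W(-7, -14) - 66) + f(x(-6))*751 = √(-14*(-7) - 66) + (4*(2*(-6)*(-2 - 6))²)*751 = √(98 - 66) + (4*(2*(-6)*(-8))²)*751 = √32 + (4*96²)*751 = 4*√2 + (4*9216)*751 = 4*√2 + 36864*751 = 4*√2 + 27684864 = 27684864 + 4*√2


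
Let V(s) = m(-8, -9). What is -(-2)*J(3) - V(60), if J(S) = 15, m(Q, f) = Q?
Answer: 38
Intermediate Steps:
V(s) = -8
-(-2)*J(3) - V(60) = -(-2)*15 - 1*(-8) = -2*(-15) + 8 = 30 + 8 = 38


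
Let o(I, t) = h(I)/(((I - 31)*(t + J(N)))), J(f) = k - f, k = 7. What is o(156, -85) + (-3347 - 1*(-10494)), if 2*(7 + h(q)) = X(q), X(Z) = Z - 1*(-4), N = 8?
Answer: 76830177/10750 ≈ 7147.0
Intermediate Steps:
X(Z) = 4 + Z (X(Z) = Z + 4 = 4 + Z)
J(f) = 7 - f
h(q) = -5 + q/2 (h(q) = -7 + (4 + q)/2 = -7 + (2 + q/2) = -5 + q/2)
o(I, t) = (-5 + I/2)/((-1 + t)*(-31 + I)) (o(I, t) = (-5 + I/2)/(((I - 31)*(t + (7 - 1*8)))) = (-5 + I/2)/(((-31 + I)*(t + (7 - 8)))) = (-5 + I/2)/(((-31 + I)*(t - 1))) = (-5 + I/2)/(((-31 + I)*(-1 + t))) = (-5 + I/2)/(((-1 + t)*(-31 + I))) = (-5 + I/2)*(1/((-1 + t)*(-31 + I))) = (-5 + I/2)/((-1 + t)*(-31 + I)))
o(156, -85) + (-3347 - 1*(-10494)) = (-5 + (1/2)*156)/(31 - 1*156 - 31*(-85) + 156*(-85)) + (-3347 - 1*(-10494)) = (-5 + 78)/(31 - 156 + 2635 - 13260) + (-3347 + 10494) = 73/(-10750) + 7147 = -1/10750*73 + 7147 = -73/10750 + 7147 = 76830177/10750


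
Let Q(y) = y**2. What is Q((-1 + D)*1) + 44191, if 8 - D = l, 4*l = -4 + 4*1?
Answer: 44240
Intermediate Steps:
l = 0 (l = (-4 + 4*1)/4 = (-4 + 4)/4 = (1/4)*0 = 0)
D = 8 (D = 8 - 1*0 = 8 + 0 = 8)
Q((-1 + D)*1) + 44191 = ((-1 + 8)*1)**2 + 44191 = (7*1)**2 + 44191 = 7**2 + 44191 = 49 + 44191 = 44240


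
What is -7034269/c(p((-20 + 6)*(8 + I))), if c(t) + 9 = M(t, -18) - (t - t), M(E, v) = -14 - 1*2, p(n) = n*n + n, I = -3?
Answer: 7034269/25 ≈ 2.8137e+5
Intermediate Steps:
p(n) = n + n**2 (p(n) = n**2 + n = n + n**2)
M(E, v) = -16 (M(E, v) = -14 - 2 = -16)
c(t) = -25 (c(t) = -9 + (-16 - (t - t)) = -9 + (-16 - 1*0) = -9 + (-16 + 0) = -9 - 16 = -25)
-7034269/c(p((-20 + 6)*(8 + I))) = -7034269/(-25) = -7034269*(-1/25) = 7034269/25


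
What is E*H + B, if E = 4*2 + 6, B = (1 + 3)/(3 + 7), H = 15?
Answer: 1052/5 ≈ 210.40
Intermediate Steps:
B = 2/5 (B = 4/10 = 4*(1/10) = 2/5 ≈ 0.40000)
E = 14 (E = 8 + 6 = 14)
E*H + B = 14*15 + 2/5 = 210 + 2/5 = 1052/5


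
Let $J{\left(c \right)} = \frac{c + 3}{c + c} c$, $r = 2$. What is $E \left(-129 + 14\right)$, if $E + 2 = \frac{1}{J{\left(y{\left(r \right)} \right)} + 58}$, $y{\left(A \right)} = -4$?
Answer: $228$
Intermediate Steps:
$J{\left(c \right)} = \frac{3}{2} + \frac{c}{2}$ ($J{\left(c \right)} = \frac{3 + c}{2 c} c = \frac{3}{2} + \frac{c}{2}$)
$E = - \frac{228}{115}$ ($E = -2 + \frac{1}{\left(\frac{3}{2} + \frac{1}{2} \left(-4\right)\right) + 58} = -2 + \frac{1}{\left(\frac{3}{2} - 2\right) + 58} = -2 + \frac{1}{- \frac{1}{2} + 58} = -2 + \frac{1}{\frac{115}{2}} = -2 + \frac{2}{115} = - \frac{228}{115} \approx -1.9826$)
$E \left(-129 + 14\right) = - \frac{228 \left(-129 + 14\right)}{115} = \left(- \frac{228}{115}\right) \left(-115\right) = 228$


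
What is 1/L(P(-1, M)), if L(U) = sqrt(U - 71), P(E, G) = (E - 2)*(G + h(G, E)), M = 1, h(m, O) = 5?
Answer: -I*sqrt(89)/89 ≈ -0.106*I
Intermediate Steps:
P(E, G) = (-2 + E)*(5 + G) (P(E, G) = (E - 2)*(G + 5) = (-2 + E)*(5 + G))
L(U) = sqrt(-71 + U)
1/L(P(-1, M)) = 1/(sqrt(-71 + (-10 - 2*1 + 5*(-1) - 1*1))) = 1/(sqrt(-71 + (-10 - 2 - 5 - 1))) = 1/(sqrt(-71 - 18)) = 1/(sqrt(-89)) = 1/(I*sqrt(89)) = -I*sqrt(89)/89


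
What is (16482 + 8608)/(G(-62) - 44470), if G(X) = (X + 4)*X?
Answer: -12545/20437 ≈ -0.61384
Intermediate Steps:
G(X) = X*(4 + X) (G(X) = (4 + X)*X = X*(4 + X))
(16482 + 8608)/(G(-62) - 44470) = (16482 + 8608)/(-62*(4 - 62) - 44470) = 25090/(-62*(-58) - 44470) = 25090/(3596 - 44470) = 25090/(-40874) = 25090*(-1/40874) = -12545/20437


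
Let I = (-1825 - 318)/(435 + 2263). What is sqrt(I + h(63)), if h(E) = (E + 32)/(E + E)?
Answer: I*sqrt(32361161)/28329 ≈ 0.20081*I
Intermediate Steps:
h(E) = (32 + E)/(2*E) (h(E) = (32 + E)/((2*E)) = (32 + E)*(1/(2*E)) = (32 + E)/(2*E))
I = -2143/2698 ≈ -0.79429
sqrt(I + h(63)) = sqrt(-2143/2698 + (1/2)*(32 + 63)/63) = sqrt(-2143/2698 + (1/2)*(1/63)*95) = sqrt(-2143/2698 + 95/126) = sqrt(-3427/84987) = I*sqrt(32361161)/28329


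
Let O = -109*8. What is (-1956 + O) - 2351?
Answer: -5179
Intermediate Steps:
O = -872
(-1956 + O) - 2351 = (-1956 - 872) - 2351 = -2828 - 2351 = -5179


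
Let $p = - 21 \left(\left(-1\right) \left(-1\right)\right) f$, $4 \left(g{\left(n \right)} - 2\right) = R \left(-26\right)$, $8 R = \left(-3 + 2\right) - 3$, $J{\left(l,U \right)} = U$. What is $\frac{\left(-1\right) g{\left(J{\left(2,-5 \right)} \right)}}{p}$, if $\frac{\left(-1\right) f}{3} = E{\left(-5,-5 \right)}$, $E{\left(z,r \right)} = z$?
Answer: $\frac{1}{60} \approx 0.016667$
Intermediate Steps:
$R = - \frac{1}{2}$ ($R = \frac{\left(-3 + 2\right) - 3}{8} = \frac{-1 - 3}{8} = \frac{1}{8} \left(-4\right) = - \frac{1}{2} \approx -0.5$)
$f = 15$ ($f = \left(-3\right) \left(-5\right) = 15$)
$g{\left(n \right)} = \frac{21}{4}$ ($g{\left(n \right)} = 2 + \frac{\left(- \frac{1}{2}\right) \left(-26\right)}{4} = 2 + \frac{1}{4} \cdot 13 = 2 + \frac{13}{4} = \frac{21}{4}$)
$p = -315$ ($p = - 21 \left(\left(-1\right) \left(-1\right)\right) 15 = \left(-21\right) 1 \cdot 15 = \left(-21\right) 15 = -315$)
$\frac{\left(-1\right) g{\left(J{\left(2,-5 \right)} \right)}}{p} = \frac{\left(-1\right) \frac{21}{4}}{-315} = \left(- \frac{21}{4}\right) \left(- \frac{1}{315}\right) = \frac{1}{60}$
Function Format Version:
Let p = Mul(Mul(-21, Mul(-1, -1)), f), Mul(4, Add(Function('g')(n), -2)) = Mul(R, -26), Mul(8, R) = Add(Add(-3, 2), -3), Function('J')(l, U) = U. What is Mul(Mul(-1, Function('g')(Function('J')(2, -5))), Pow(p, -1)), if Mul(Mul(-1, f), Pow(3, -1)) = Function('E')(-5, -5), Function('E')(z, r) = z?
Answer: Rational(1, 60) ≈ 0.016667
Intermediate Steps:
R = Rational(-1, 2) (R = Mul(Rational(1, 8), Add(Add(-3, 2), -3)) = Mul(Rational(1, 8), Add(-1, -3)) = Mul(Rational(1, 8), -4) = Rational(-1, 2) ≈ -0.50000)
f = 15 (f = Mul(-3, -5) = 15)
Function('g')(n) = Rational(21, 4) (Function('g')(n) = Add(2, Mul(Rational(1, 4), Mul(Rational(-1, 2), -26))) = Add(2, Mul(Rational(1, 4), 13)) = Add(2, Rational(13, 4)) = Rational(21, 4))
p = -315 (p = Mul(Mul(-21, Mul(-1, -1)), 15) = Mul(Mul(-21, 1), 15) = Mul(-21, 15) = -315)
Mul(Mul(-1, Function('g')(Function('J')(2, -5))), Pow(p, -1)) = Mul(Mul(-1, Rational(21, 4)), Pow(-315, -1)) = Mul(Rational(-21, 4), Rational(-1, 315)) = Rational(1, 60)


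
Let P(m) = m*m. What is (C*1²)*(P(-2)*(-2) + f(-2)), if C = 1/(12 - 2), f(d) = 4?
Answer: -⅖ ≈ -0.40000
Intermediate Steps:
P(m) = m²
C = ⅒ (C = 1/10 = ⅒ ≈ 0.10000)
(C*1²)*(P(-2)*(-2) + f(-2)) = ((⅒)*1²)*((-2)²*(-2) + 4) = ((⅒)*1)*(4*(-2) + 4) = (-8 + 4)/10 = (⅒)*(-4) = -⅖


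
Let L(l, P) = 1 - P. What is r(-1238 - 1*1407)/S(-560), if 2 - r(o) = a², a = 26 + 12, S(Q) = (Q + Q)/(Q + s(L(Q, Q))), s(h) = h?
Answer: 103/80 ≈ 1.2875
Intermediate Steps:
S(Q) = 2*Q (S(Q) = (Q + Q)/(Q + (1 - Q)) = (2*Q)/1 = (2*Q)*1 = 2*Q)
a = 38
r(o) = -1442 (r(o) = 2 - 1*38² = 2 - 1*1444 = 2 - 1444 = -1442)
r(-1238 - 1*1407)/S(-560) = -1442/(2*(-560)) = -1442/(-1120) = -1442*(-1/1120) = 103/80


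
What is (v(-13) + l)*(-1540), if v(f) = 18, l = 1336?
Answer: -2085160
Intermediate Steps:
(v(-13) + l)*(-1540) = (18 + 1336)*(-1540) = 1354*(-1540) = -2085160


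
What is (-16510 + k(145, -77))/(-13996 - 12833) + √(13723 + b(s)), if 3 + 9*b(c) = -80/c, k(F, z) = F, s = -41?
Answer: 5455/8943 + 8*√3243961/123 ≈ 117.75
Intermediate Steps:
b(c) = -⅓ - 80/(9*c) (b(c) = -⅓ + (-80/c)/9 = -⅓ - 80/(9*c))
(-16510 + k(145, -77))/(-13996 - 12833) + √(13723 + b(s)) = (-16510 + 145)/(-13996 - 12833) + √(13723 + (⅑)*(-80 - 3*(-41))/(-41)) = -16365/(-26829) + √(13723 + (⅑)*(-1/41)*(-80 + 123)) = -16365*(-1/26829) + √(13723 + (⅑)*(-1/41)*43) = 5455/8943 + √(13723 - 43/369) = 5455/8943 + √(5063744/369) = 5455/8943 + 8*√3243961/123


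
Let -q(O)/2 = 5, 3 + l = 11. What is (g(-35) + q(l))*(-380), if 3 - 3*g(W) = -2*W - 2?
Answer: 36100/3 ≈ 12033.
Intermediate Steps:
l = 8 (l = -3 + 11 = 8)
q(O) = -10 (q(O) = -2*5 = -10)
g(W) = 5/3 + 2*W/3 (g(W) = 1 - (-2*W - 2)/3 = 1 - (-2 - 2*W)/3 = 1 + (⅔ + 2*W/3) = 5/3 + 2*W/3)
(g(-35) + q(l))*(-380) = ((5/3 + (⅔)*(-35)) - 10)*(-380) = ((5/3 - 70/3) - 10)*(-380) = (-65/3 - 10)*(-380) = -95/3*(-380) = 36100/3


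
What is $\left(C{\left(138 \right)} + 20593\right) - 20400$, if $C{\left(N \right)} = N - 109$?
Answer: $222$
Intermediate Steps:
$C{\left(N \right)} = -109 + N$
$\left(C{\left(138 \right)} + 20593\right) - 20400 = \left(\left(-109 + 138\right) + 20593\right) - 20400 = \left(29 + 20593\right) - 20400 = 20622 - 20400 = 222$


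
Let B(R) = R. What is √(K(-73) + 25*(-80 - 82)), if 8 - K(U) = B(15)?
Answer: I*√4057 ≈ 63.695*I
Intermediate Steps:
K(U) = -7 (K(U) = 8 - 1*15 = 8 - 15 = -7)
√(K(-73) + 25*(-80 - 82)) = √(-7 + 25*(-80 - 82)) = √(-7 + 25*(-162)) = √(-7 - 4050) = √(-4057) = I*√4057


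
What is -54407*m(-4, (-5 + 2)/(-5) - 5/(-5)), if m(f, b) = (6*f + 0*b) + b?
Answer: 6093584/5 ≈ 1.2187e+6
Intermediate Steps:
m(f, b) = b + 6*f (m(f, b) = (6*f + 0) + b = 6*f + b = b + 6*f)
-54407*m(-4, (-5 + 2)/(-5) - 5/(-5)) = -54407*(((-5 + 2)/(-5) - 5/(-5)) + 6*(-4)) = -54407*((-3*(-⅕) - 5*(-⅕)) - 24) = -54407*((⅗ + 1) - 24) = -54407*(8/5 - 24) = -54407*(-112/5) = 6093584/5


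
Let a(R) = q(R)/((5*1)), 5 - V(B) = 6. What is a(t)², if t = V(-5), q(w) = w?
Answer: 1/25 ≈ 0.040000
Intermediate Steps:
V(B) = -1 (V(B) = 5 - 1*6 = 5 - 6 = -1)
t = -1
a(R) = R/5 (a(R) = R/((5*1)) = R/5)
a(t)² = ((⅕)*(-1))² = (-⅕)² = 1/25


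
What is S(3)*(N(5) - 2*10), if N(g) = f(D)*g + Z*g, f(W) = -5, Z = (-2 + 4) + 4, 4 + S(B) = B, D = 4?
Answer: 15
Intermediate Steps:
S(B) = -4 + B
Z = 6 (Z = 2 + 4 = 6)
N(g) = g (N(g) = -5*g + 6*g = g)
S(3)*(N(5) - 2*10) = (-4 + 3)*(5 - 2*10) = -(5 - 20) = -1*(-15) = 15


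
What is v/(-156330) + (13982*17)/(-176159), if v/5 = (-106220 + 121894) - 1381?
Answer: -9949581191/5507787294 ≈ -1.8065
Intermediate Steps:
v = 71465 (v = 5*((-106220 + 121894) - 1381) = 5*(15674 - 1381) = 5*14293 = 71465)
v/(-156330) + (13982*17)/(-176159) = 71465/(-156330) + (13982*17)/(-176159) = 71465*(-1/156330) + 237694*(-1/176159) = -14293/31266 - 237694/176159 = -9949581191/5507787294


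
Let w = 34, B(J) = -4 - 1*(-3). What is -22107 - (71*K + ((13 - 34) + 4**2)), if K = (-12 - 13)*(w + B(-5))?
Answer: 36473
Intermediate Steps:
B(J) = -1 (B(J) = -4 + 3 = -1)
K = -825 (K = (-12 - 13)*(34 - 1) = -25*33 = -825)
-22107 - (71*K + ((13 - 34) + 4**2)) = -22107 - (71*(-825) + ((13 - 34) + 4**2)) = -22107 - (-58575 + (-21 + 16)) = -22107 - (-58575 - 5) = -22107 - 1*(-58580) = -22107 + 58580 = 36473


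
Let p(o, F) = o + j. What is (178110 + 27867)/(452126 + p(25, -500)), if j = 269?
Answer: 205977/452420 ≈ 0.45528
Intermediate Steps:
p(o, F) = 269 + o (p(o, F) = o + 269 = 269 + o)
(178110 + 27867)/(452126 + p(25, -500)) = (178110 + 27867)/(452126 + (269 + 25)) = 205977/(452126 + 294) = 205977/452420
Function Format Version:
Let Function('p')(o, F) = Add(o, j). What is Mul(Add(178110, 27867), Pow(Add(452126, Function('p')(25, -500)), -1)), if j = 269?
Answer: Rational(205977, 452420) ≈ 0.45528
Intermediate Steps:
Function('p')(o, F) = Add(269, o) (Function('p')(o, F) = Add(o, 269) = Add(269, o))
Mul(Add(178110, 27867), Pow(Add(452126, Function('p')(25, -500)), -1)) = Mul(Add(178110, 27867), Pow(Add(452126, Add(269, 25)), -1)) = Mul(205977, Pow(Add(452126, 294), -1)) = Mul(205977, Pow(452420, -1)) = Mul(205977, Rational(1, 452420)) = Rational(205977, 452420)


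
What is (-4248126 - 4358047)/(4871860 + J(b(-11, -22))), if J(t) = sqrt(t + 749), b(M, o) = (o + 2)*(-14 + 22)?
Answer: -41928069991780/23735019859011 + 8606173*sqrt(589)/23735019859011 ≈ -1.7665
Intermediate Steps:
b(M, o) = 16 + 8*o (b(M, o) = (2 + o)*8 = 16 + 8*o)
J(t) = sqrt(749 + t)
(-4248126 - 4358047)/(4871860 + J(b(-11, -22))) = (-4248126 - 4358047)/(4871860 + sqrt(749 + (16 + 8*(-22)))) = -8606173/(4871860 + sqrt(749 + (16 - 176))) = -8606173/(4871860 + sqrt(749 - 160)) = -8606173/(4871860 + sqrt(589))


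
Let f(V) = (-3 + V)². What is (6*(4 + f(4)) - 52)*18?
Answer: -396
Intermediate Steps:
(6*(4 + f(4)) - 52)*18 = (6*(4 + (-3 + 4)²) - 52)*18 = (6*(4 + 1²) - 52)*18 = (6*(4 + 1) - 52)*18 = (6*5 - 52)*18 = (30 - 52)*18 = -22*18 = -396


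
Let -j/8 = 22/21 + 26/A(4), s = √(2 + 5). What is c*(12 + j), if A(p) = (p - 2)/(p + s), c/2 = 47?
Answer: -814040/21 - 9776*√7 ≈ -64629.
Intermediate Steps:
s = √7 ≈ 2.6458
c = 94 (c = 2*47 = 94)
A(p) = (-2 + p)/(p + √7) (A(p) = (p - 2)/(p + √7) = (-2 + p)/(p + √7))
j = -8912/21 - 104*√7 (j = -8*(22/21 + 26/(((-2 + 4)/(4 + √7)))) = -8*(22*(1/21) + 26/((2/(4 + √7)))) = -8*(22/21 + 26/((2/(4 + √7)))) = -8*(22/21 + 26*(2 + √7/2)) = -8*(22/21 + (52 + 13*√7)) = -8*(1114/21 + 13*√7) = -8912/21 - 104*√7 ≈ -699.54)
c*(12 + j) = 94*(12 + (-8912/21 - 104*√7)) = 94*(-8660/21 - 104*√7) = -814040/21 - 9776*√7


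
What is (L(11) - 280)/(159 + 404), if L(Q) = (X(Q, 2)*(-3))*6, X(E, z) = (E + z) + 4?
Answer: -586/563 ≈ -1.0409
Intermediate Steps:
X(E, z) = 4 + E + z
L(Q) = -108 - 18*Q (L(Q) = ((4 + Q + 2)*(-3))*6 = ((6 + Q)*(-3))*6 = (-18 - 3*Q)*6 = -108 - 18*Q)
(L(11) - 280)/(159 + 404) = ((-108 - 18*11) - 280)/(159 + 404) = ((-108 - 198) - 280)/563 = (-306 - 280)*(1/563) = -586*1/563 = -586/563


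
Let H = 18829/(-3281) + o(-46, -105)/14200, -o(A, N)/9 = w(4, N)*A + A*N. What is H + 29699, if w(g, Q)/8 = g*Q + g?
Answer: 689375908689/23295100 ≈ 29593.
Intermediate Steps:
w(g, Q) = 8*g + 8*Q*g (w(g, Q) = 8*(g*Q + g) = 8*(Q*g + g) = 8*(g + Q*g) = 8*g + 8*Q*g)
o(A, N) = -9*A*N - 9*A*(32 + 32*N) (o(A, N) = -9*((8*4*(1 + N))*A + A*N) = -9*((32 + 32*N)*A + A*N) = -9*(A*(32 + 32*N) + A*N) = -9*(A*N + A*(32 + 32*N)) = -9*A*N - 9*A*(32 + 32*N))
H = -2465266211/23295100 (H = 18829/(-3281) - 9*(-46)*(32 + 33*(-105))/14200 = 18829*(-1/3281) - 9*(-46)*(32 - 3465)*(1/14200) = -18829/3281 - 9*(-46)*(-3433)*(1/14200) = -18829/3281 - 1421262*1/14200 = -18829/3281 - 710631/7100 = -2465266211/23295100 ≈ -105.83)
H + 29699 = -2465266211/23295100 + 29699 = 689375908689/23295100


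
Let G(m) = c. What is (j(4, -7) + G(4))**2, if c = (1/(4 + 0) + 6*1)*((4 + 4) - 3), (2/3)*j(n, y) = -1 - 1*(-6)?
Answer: 24025/16 ≈ 1501.6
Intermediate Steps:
j(n, y) = 15/2 (j(n, y) = 3*(-1 - 1*(-6))/2 = 3*(-1 + 6)/2 = (3/2)*5 = 15/2)
c = 125/4 (c = (1/4 + 6)*(8 - 3) = (1/4 + 6)*5 = (25/4)*5 = 125/4 ≈ 31.250)
G(m) = 125/4
(j(4, -7) + G(4))**2 = (15/2 + 125/4)**2 = (155/4)**2 = 24025/16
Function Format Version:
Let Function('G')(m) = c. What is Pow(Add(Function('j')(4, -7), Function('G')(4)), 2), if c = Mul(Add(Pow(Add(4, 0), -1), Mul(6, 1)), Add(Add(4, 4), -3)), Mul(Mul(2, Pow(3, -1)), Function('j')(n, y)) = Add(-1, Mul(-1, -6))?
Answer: Rational(24025, 16) ≈ 1501.6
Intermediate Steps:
Function('j')(n, y) = Rational(15, 2) (Function('j')(n, y) = Mul(Rational(3, 2), Add(-1, Mul(-1, -6))) = Mul(Rational(3, 2), Add(-1, 6)) = Mul(Rational(3, 2), 5) = Rational(15, 2))
c = Rational(125, 4) (c = Mul(Add(Pow(4, -1), 6), Add(8, -3)) = Mul(Add(Rational(1, 4), 6), 5) = Mul(Rational(25, 4), 5) = Rational(125, 4) ≈ 31.250)
Function('G')(m) = Rational(125, 4)
Pow(Add(Function('j')(4, -7), Function('G')(4)), 2) = Pow(Add(Rational(15, 2), Rational(125, 4)), 2) = Pow(Rational(155, 4), 2) = Rational(24025, 16)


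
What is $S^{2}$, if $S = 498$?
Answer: $248004$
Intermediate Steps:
$S^{2} = 498^{2} = 248004$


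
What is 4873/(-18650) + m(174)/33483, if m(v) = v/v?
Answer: -163144009/624457950 ≈ -0.26126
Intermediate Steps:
m(v) = 1
4873/(-18650) + m(174)/33483 = 4873/(-18650) + 1/33483 = 4873*(-1/18650) + 1*(1/33483) = -4873/18650 + 1/33483 = -163144009/624457950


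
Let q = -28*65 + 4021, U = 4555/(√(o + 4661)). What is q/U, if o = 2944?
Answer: 85839*√5/4555 ≈ 42.139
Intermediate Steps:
U = 911*√5/39 (U = 4555/(√(2944 + 4661)) = 4555/(√7605) = 4555/((39*√5)) = 4555*(√5/195) = 911*√5/39 ≈ 52.232)
q = 2201 (q = -1820 + 4021 = 2201)
q/U = 2201/((911*√5/39)) = 2201*(39*√5/4555) = 85839*√5/4555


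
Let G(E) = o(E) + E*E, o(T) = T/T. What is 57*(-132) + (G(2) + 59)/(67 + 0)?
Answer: -504044/67 ≈ -7523.0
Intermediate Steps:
o(T) = 1
G(E) = 1 + E² (G(E) = 1 + E*E = 1 + E²)
57*(-132) + (G(2) + 59)/(67 + 0) = 57*(-132) + ((1 + 2²) + 59)/(67 + 0) = -7524 + ((1 + 4) + 59)/67 = -7524 + (5 + 59)*(1/67) = -7524 + 64*(1/67) = -7524 + 64/67 = -504044/67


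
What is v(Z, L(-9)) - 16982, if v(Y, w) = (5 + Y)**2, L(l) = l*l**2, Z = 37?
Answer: -15218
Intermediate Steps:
L(l) = l**3
v(Z, L(-9)) - 16982 = (5 + 37)**2 - 16982 = 42**2 - 16982 = 1764 - 16982 = -15218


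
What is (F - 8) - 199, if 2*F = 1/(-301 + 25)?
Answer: -114265/552 ≈ -207.00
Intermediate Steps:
F = -1/552 (F = 1/(2*(-301 + 25)) = (½)/(-276) = (½)*(-1/276) = -1/552 ≈ -0.0018116)
(F - 8) - 199 = (-1/552 - 8) - 199 = -4417/552 - 199 = -114265/552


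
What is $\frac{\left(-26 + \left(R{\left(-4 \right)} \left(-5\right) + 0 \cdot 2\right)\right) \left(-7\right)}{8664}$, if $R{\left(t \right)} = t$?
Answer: $\frac{7}{1444} \approx 0.0048476$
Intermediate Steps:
$\frac{\left(-26 + \left(R{\left(-4 \right)} \left(-5\right) + 0 \cdot 2\right)\right) \left(-7\right)}{8664} = \frac{\left(-26 + \left(\left(-4\right) \left(-5\right) + 0 \cdot 2\right)\right) \left(-7\right)}{8664} = \left(-26 + \left(20 + 0\right)\right) \left(-7\right) \frac{1}{8664} = \left(-26 + 20\right) \left(-7\right) \frac{1}{8664} = \left(-6\right) \left(-7\right) \frac{1}{8664} = 42 \cdot \frac{1}{8664} = \frac{7}{1444}$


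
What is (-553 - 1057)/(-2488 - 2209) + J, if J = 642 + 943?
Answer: 1063765/671 ≈ 1585.3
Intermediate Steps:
J = 1585
(-553 - 1057)/(-2488 - 2209) + J = (-553 - 1057)/(-2488 - 2209) + 1585 = -1610/(-4697) + 1585 = -1610*(-1/4697) + 1585 = 230/671 + 1585 = 1063765/671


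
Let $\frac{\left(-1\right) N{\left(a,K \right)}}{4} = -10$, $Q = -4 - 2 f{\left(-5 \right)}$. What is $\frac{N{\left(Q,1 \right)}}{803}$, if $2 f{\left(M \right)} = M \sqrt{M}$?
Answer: $\frac{40}{803} \approx 0.049813$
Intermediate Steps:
$f{\left(M \right)} = \frac{M^{\frac{3}{2}}}{2}$ ($f{\left(M \right)} = \frac{M \sqrt{M}}{2} = \frac{M^{\frac{3}{2}}}{2}$)
$Q = -4 + 5 i \sqrt{5}$ ($Q = -4 - 2 \frac{\left(-5\right)^{\frac{3}{2}}}{2} = -4 - 2 \frac{\left(-5\right) i \sqrt{5}}{2} = -4 - 2 \left(- \frac{5 i \sqrt{5}}{2}\right) = -4 + 5 i \sqrt{5} \approx -4.0 + 11.18 i$)
$N{\left(a,K \right)} = 40$ ($N{\left(a,K \right)} = \left(-4\right) \left(-10\right) = 40$)
$\frac{N{\left(Q,1 \right)}}{803} = \frac{1}{803} \cdot 40 = \frac{40}{803}$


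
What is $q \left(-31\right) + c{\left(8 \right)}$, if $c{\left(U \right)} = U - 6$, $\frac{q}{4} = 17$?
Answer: $-2106$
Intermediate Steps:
$q = 68$ ($q = 4 \cdot 17 = 68$)
$c{\left(U \right)} = -6 + U$ ($c{\left(U \right)} = U - 6 = -6 + U$)
$q \left(-31\right) + c{\left(8 \right)} = 68 \left(-31\right) + \left(-6 + 8\right) = -2108 + 2 = -2106$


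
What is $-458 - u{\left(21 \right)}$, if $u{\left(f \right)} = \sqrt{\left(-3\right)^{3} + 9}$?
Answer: $-458 - 3 i \sqrt{2} \approx -458.0 - 4.2426 i$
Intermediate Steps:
$u{\left(f \right)} = 3 i \sqrt{2}$ ($u{\left(f \right)} = \sqrt{-27 + 9} = \sqrt{-18} = 3 i \sqrt{2}$)
$-458 - u{\left(21 \right)} = -458 - 3 i \sqrt{2}$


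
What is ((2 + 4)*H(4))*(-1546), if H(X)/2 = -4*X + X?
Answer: 222624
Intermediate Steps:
H(X) = -6*X (H(X) = 2*(-4*X + X) = 2*(-3*X) = -6*X)
((2 + 4)*H(4))*(-1546) = ((2 + 4)*(-6*4))*(-1546) = (6*(-24))*(-1546) = -144*(-1546) = 222624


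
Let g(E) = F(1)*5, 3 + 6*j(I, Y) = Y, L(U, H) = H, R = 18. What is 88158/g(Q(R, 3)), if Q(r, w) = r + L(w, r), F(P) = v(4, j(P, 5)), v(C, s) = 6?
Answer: 14693/5 ≈ 2938.6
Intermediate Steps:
j(I, Y) = -½ + Y/6
F(P) = 6
Q(r, w) = 2*r (Q(r, w) = r + r = 2*r)
g(E) = 30 (g(E) = 6*5 = 30)
88158/g(Q(R, 3)) = 88158/30 = 88158*(1/30) = 14693/5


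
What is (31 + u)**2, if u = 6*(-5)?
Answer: 1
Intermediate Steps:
u = -30
(31 + u)**2 = (31 - 30)**2 = 1**2 = 1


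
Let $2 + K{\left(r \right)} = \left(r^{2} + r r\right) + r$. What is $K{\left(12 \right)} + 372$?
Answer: $670$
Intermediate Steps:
$K{\left(r \right)} = -2 + r + 2 r^{2}$ ($K{\left(r \right)} = -2 + \left(\left(r^{2} + r r\right) + r\right) = -2 + \left(\left(r^{2} + r^{2}\right) + r\right) = -2 + \left(2 r^{2} + r\right) = -2 + \left(r + 2 r^{2}\right) = -2 + r + 2 r^{2}$)
$K{\left(12 \right)} + 372 = \left(-2 + 12 + 2 \cdot 12^{2}\right) + 372 = \left(-2 + 12 + 2 \cdot 144\right) + 372 = \left(-2 + 12 + 288\right) + 372 = 298 + 372 = 670$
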